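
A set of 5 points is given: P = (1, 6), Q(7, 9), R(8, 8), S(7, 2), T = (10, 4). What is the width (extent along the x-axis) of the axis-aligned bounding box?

max x = 10, min x = 1, so width = 9.

9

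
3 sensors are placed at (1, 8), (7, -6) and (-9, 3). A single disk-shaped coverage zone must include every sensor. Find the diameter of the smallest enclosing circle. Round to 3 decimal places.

18.389

Call the three points A, B, C in the order given.
Side lengths²: AB² = 232, AC² = 125, BC² = 337.
Since BC² = 337 < 232 + 125 = 357, the triangle is acute, so the smallest enclosing circle is the circumcircle.
Circumcentre = (-25/34, -35/34), r² = 48865/578.
Diameter = 2r = 2√(48865/578) ≈ 18.389.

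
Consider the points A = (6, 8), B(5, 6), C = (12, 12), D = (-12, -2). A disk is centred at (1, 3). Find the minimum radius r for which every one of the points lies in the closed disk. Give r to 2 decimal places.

14.21

The required radius is the distance from (1, 3) to the farthest point.
Squared distances: 50, 25, 202, 194.
Maximum is 202, attained at C.
r = √202 ≈ 14.21.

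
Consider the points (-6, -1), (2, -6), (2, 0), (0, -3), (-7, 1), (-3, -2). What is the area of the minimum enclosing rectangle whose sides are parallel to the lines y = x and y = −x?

72

In coordinates u = x + y, v = x − y the rectangle is axis-aligned; the map (x,y)→(u,v) scales areas by 2.
u-values: -7, -4, 2, -3, -6, -5; range = 2 − (-7) = 9.
v-values: -5, 8, 2, 3, -8, -1; range = 8 − (-8) = 16.
Area = (9 × 16) / 2 = 72.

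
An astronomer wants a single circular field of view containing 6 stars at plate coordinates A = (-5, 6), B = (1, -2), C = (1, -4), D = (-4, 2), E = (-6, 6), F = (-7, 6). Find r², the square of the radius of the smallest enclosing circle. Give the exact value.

41

A smallest enclosing disk is always determined by at most three of the input points on its boundary.
The farthest pair is C–F with squared distance 164. The circle on this segment as diameter has centre (-3, 1) and r² = 164/4 = 41.
Check A: distance² to centre = 29 ≤ 41, so it lies inside.
All remaining points lie in this disk, and no smaller disk contains both endpoints, so this is the minimum enclosing circle.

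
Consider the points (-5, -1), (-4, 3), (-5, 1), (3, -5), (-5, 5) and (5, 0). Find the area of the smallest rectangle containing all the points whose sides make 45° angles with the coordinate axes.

99

In coordinates u = x + y, v = x − y the rectangle is axis-aligned; the map (x,y)→(u,v) scales areas by 2.
u-values: -6, -1, -4, -2, 0, 5; range = 5 − (-6) = 11.
v-values: -4, -7, -6, 8, -10, 5; range = 8 − (-10) = 18.
Area = (11 × 18) / 2 = 99.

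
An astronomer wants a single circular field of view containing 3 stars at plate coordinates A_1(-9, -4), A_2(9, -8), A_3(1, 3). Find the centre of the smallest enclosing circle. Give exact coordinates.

Side lengths²: A_1A_2² = 340, A_1A_3² = 149, A_2A_3² = 185.
Since A_1A_2² = 340 ≥ 185 + 149 = 334, the angle opposite A_1A_2 is not acute, so the smallest enclosing circle has A_1A_2 as diameter.
Centre = midpoint of A_1A_2 = (0, -6), r² = 340/4 = 85.
Centre = (0, -6).

(0, -6)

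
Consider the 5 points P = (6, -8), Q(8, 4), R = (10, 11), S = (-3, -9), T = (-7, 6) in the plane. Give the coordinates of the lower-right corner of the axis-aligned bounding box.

(10, -9)

x-range [-7, 10], y-range [-9, 11].
The lower-right corner is (10, -9).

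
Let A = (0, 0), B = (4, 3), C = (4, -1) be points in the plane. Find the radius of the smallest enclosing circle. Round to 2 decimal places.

Side lengths²: AB² = 25, AC² = 17, BC² = 16.
Since AB² = 25 < 17 + 16 = 33, the triangle is acute, so the smallest enclosing circle is the circumcircle.
Circumcentre = (2.375, 1), r² = 6.640625.
r = √(6.640625) ≈ 2.58.

2.58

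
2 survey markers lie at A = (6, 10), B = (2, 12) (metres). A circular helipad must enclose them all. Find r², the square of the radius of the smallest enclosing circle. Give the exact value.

The smallest circle enclosing two points has them as diameter endpoints.
Centre = midpoint = (4, 11); r² = |AB|²/4 = 20/4 = 5.

5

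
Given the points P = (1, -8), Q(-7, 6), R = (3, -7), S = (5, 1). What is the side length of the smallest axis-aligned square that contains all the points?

The bounding box has width 12 and height 14.
An axis-aligned square enclosing the set must have side ≥ max(width, height).
So the minimum side is max(12, 14) = 14.

14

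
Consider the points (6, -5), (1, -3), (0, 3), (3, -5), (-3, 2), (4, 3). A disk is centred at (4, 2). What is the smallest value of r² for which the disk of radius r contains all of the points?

53

The required radius is the distance from (4, 2) to the farthest point.
Squared distances: 53, 34, 17, 50, 49, 1.
Maximum is 53, attained at (6, -5).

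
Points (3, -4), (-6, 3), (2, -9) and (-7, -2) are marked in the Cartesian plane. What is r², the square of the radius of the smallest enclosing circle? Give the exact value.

52

The minimum enclosing circle of a finite set is fixed by two of the points (as a diameter) or three (as a circumcircle).
The farthest pair is (-6, 3)–(2, -9) with squared distance 208. The circle on this segment as diameter has centre (-2, -3) and r² = 208/4 = 52.
Check (3, -4): distance² to centre = 26 ≤ 52, so it lies inside.
All remaining points lie in this disk, and no smaller disk contains both endpoints, so this is the minimum enclosing circle.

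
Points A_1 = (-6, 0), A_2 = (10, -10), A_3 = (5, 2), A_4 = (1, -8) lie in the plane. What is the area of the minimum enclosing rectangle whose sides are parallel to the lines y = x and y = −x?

182

In coordinates u = x + y, v = x − y the rectangle is axis-aligned; the map (x,y)→(u,v) scales areas by 2.
u-values: -6, 0, 7, -7; range = 7 − (-7) = 14.
v-values: -6, 20, 3, 9; range = 20 − (-6) = 26.
Area = (14 × 26) / 2 = 182.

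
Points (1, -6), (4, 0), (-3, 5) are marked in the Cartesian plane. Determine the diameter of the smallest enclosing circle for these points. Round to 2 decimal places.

Call the three points A, B, C in the order given.
Side lengths²: AB² = 45, AC² = 137, BC² = 74.
Since AC² = 137 ≥ 74 + 45 = 119, the angle opposite AC is not acute, so the smallest enclosing circle has AC as diameter.
Centre = midpoint of AC = (-1, -0.5), r² = 137/4 = 34.25.
Diameter = 2r = 2√(34.25) ≈ 11.70.

11.70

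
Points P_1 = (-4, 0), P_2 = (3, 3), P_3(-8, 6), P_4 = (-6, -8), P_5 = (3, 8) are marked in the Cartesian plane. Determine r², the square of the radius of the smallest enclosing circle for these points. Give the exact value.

84.25

By Welzl's lemma the MEC is supported by two points (diametrically opposite) or three points (on a circumcircle).
The farthest pair is P_4–P_5 with squared distance 337. The circle on this segment as diameter has centre (-1.5, 0) and r² = 337/4 = 84.25.
Check P_1: distance² to centre = 6.25 ≤ 84.25, so it lies inside.
All remaining points lie in this disk, and no smaller disk contains both endpoints, so this is the minimum enclosing circle.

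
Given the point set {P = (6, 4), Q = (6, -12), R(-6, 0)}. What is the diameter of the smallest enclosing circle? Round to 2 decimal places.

17.89

Side lengths²: PQ² = 256, PR² = 160, QR² = 288.
Since QR² = 288 < 256 + 160 = 416, the triangle is acute, so the smallest enclosing circle is the circumcircle.
Circumcentre = (2, -4), r² = 80.
Diameter = 2r = 2√80 ≈ 17.89.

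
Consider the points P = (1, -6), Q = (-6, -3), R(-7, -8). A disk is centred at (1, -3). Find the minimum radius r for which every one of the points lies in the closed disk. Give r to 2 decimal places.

The required radius is the distance from (1, -3) to the farthest point.
Squared distances: 9, 49, 89.
Maximum is 89, attained at R.
r = √89 ≈ 9.43.

9.43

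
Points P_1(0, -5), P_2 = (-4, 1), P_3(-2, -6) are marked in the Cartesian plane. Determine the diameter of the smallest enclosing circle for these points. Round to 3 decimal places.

Side lengths²: P_1P_2² = 52, P_1P_3² = 5, P_2P_3² = 53.
Since P_2P_3² = 53 < 52 + 5 = 57, the triangle is acute, so the smallest enclosing circle is the circumcircle.
Circumcentre = (-2.5625, -2.375), r² = 13.45703125.
Diameter = 2r = 2√(13.45703125) ≈ 7.337.

7.337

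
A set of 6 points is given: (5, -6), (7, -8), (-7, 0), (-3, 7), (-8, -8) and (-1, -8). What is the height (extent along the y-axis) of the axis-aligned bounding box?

max y = 7, min y = -8, so height = 15.

15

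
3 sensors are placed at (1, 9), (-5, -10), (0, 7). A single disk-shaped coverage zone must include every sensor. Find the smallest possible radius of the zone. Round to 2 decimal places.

9.96

Call the three points A, B, C in the order given.
Side lengths²: AB² = 397, AC² = 5, BC² = 314.
Since AB² = 397 ≥ 314 + 5 = 319, the angle opposite AB is not acute, so the smallest enclosing circle has AB as diameter.
Centre = midpoint of AB = (-2, -0.5), r² = 397/4 = 99.25.
r = √(99.25) ≈ 9.96.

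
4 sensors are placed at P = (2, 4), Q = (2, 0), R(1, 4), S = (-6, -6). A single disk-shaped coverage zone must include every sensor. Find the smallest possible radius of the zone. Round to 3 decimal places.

6.403

The farthest pair is P–S with squared distance 164. The circle on this segment as diameter has centre (-2, -1) and r² = 164/4 = 41.
Check Q: distance² to centre = 17 ≤ 41, so it lies inside.
All remaining points lie in this disk, and no smaller disk contains both endpoints, so this is the minimum enclosing circle.
r = √41 ≈ 6.403.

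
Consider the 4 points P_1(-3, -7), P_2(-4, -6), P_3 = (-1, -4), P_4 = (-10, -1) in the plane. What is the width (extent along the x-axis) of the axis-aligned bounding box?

9

max x = -1, min x = -10, so width = 9.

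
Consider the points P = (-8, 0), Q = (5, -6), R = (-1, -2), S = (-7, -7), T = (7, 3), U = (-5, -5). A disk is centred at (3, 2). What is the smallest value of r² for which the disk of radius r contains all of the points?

181

The required radius is the distance from (3, 2) to the farthest point.
Squared distances: 125, 68, 32, 181, 17, 113.
Maximum is 181, attained at S.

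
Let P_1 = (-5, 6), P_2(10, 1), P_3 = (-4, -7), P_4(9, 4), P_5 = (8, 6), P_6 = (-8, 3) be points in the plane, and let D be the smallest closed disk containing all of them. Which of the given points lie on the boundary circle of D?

By Welzl's lemma the MEC is supported by two points (diametrically opposite) or three points (on a circumcircle).
The minimum enclosing circle is determined by three boundary points: P_2, P_3, P_6.
Their circumcentre is (37/43, 32/43) with r² = 154570/1849.
The farthest remaining point P_5 is at distance² 145325/1849 ≤ 154570/1849.
The points at distance exactly r from the centre are P_2, P_3, P_6 — 3 points.

P_2, P_3, P_6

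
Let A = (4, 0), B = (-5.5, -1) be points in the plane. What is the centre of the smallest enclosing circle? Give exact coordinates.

(-0.75, -0.5)

The smallest circle enclosing two points has them as diameter endpoints.
Centre = midpoint = (-0.75, -0.5); r² = |AB|²/4 = 91.25/4 = 22.8125.
Centre = (-0.75, -0.5).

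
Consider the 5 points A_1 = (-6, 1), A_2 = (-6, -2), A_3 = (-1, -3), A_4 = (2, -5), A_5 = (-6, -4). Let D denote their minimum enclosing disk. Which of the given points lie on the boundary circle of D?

A_1, A_4

By Welzl's lemma the MEC is supported by two points (diametrically opposite) or three points (on a circumcircle).
The farthest pair is A_1–A_4 with squared distance 100. The circle on this segment as diameter has centre (-2, -2) and r² = 100/4 = 25.
Check A_2: distance² to centre = 16 ≤ 25, so it lies inside.
All remaining points lie in this disk, and no smaller disk contains both endpoints, so this is the minimum enclosing circle.
The points at distance exactly r from the centre are A_1, A_4 — 2 points.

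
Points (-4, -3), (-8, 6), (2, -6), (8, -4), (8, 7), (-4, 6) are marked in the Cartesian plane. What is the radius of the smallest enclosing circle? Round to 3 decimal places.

The minimum enclosing circle of a finite set is fixed by two of the points (as a diameter) or three (as a circumcircle).
The minimum enclosing circle is determined by three boundary points: (-8, 6), (8, -4), (8, 7).
Their circumcentre is (0.3125, 1.5) with r² = 89.34765625.
The farthest remaining point (2, -6) is at distance² 59.09765625 ≤ 89.34765625.
r = √(89.34765625) ≈ 9.452.

9.452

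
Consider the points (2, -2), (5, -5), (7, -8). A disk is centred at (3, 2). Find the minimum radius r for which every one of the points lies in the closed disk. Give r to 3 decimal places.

The required radius is the distance from (3, 2) to the farthest point.
Squared distances: 17, 53, 116.
Maximum is 116, attained at (7, -8).
r = √116 ≈ 10.770.

10.770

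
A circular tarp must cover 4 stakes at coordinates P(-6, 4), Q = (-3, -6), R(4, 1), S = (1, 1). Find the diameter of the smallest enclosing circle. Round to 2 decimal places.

The minimum enclosing circle is determined by three boundary points: P, Q, R.
Their circumcentre is (-47/26, -5/26) with r² = 11881/338.
The farthest remaining point S is at distance² 3145/338 ≤ 11881/338.
Diameter = 2r = 2√(11881/338) ≈ 11.86.

11.86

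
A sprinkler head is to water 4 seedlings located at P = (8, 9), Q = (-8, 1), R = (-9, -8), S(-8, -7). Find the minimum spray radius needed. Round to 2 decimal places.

12.02

By Welzl's lemma the MEC is supported by two points (diametrically opposite) or three points (on a circumcircle).
The farthest pair is P–R with squared distance 578. The circle on this segment as diameter has centre (-0.5, 0.5) and r² = 578/4 = 144.5.
Check Q: distance² to centre = 56.5 ≤ 144.5, so it lies inside.
All remaining points lie in this disk, and no smaller disk contains both endpoints, so this is the minimum enclosing circle.
r = √(144.5) ≈ 12.02.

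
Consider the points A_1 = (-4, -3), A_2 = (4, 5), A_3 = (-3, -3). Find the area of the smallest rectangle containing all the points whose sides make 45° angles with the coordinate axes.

In coordinates u = x + y, v = x − y the rectangle is axis-aligned; the map (x,y)→(u,v) scales areas by 2.
u-values: -7, 9, -6; range = 9 − (-7) = 16.
v-values: -1, -1, 0; range = 0 − (-1) = 1.
Area = (16 × 1) / 2 = 8.

8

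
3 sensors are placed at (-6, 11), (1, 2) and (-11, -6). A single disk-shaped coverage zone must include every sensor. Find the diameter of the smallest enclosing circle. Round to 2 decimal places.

Call the three points A, B, C in the order given.
Side lengths²: AB² = 130, AC² = 314, BC² = 208.
Since AC² = 314 < 208 + 130 = 338, the triangle is acute, so the smallest enclosing circle is the circumcircle.
Circumcentre = (-323/41, 95/41), r² = 132665/1681.
Diameter = 2r = 2√(132665/1681) ≈ 17.77.

17.77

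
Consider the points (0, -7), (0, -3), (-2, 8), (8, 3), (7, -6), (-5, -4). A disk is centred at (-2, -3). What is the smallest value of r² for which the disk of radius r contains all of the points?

136

The required radius is the distance from (-2, -3) to the farthest point.
Squared distances: 20, 4, 121, 136, 90, 10.
Maximum is 136, attained at (8, 3).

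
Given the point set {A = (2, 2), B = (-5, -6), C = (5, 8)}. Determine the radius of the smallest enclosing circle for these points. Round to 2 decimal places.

8.60

Side lengths²: AB² = 113, AC² = 45, BC² = 296.
Since BC² = 296 ≥ 113 + 45 = 158, the angle opposite BC is not acute, so the smallest enclosing circle has BC as diameter.
Centre = midpoint of BC = (0, 1), r² = 296/4 = 74.
r = √74 ≈ 8.60.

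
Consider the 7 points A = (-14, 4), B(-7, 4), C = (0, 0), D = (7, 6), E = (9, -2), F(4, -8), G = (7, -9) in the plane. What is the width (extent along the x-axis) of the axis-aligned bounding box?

max x = 9, min x = -14, so width = 23.

23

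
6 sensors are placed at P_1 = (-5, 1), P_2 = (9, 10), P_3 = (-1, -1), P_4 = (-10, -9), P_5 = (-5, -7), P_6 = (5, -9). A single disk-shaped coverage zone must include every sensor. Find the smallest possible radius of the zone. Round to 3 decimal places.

13.435

By Welzl's lemma the MEC is supported by two points (diametrically opposite) or three points (on a circumcircle).
The farthest pair is P_2–P_4 with squared distance 722. The circle on this segment as diameter has centre (-0.5, 0.5) and r² = 722/4 = 180.5.
Check P_1: distance² to centre = 20.5 ≤ 180.5, so it lies inside.
All remaining points lie in this disk, and no smaller disk contains both endpoints, so this is the minimum enclosing circle.
r = √(180.5) ≈ 13.435.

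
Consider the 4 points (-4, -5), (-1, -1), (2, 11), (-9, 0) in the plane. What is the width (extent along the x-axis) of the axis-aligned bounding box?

11

max x = 2, min x = -9, so width = 11.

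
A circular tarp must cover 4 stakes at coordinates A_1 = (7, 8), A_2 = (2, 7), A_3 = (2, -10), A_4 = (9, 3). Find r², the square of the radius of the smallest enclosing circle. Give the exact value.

The farthest pair is A_1–A_3 with squared distance 349. The circle on this segment as diameter has centre (4.5, -1) and r² = 349/4 = 87.25.
Check A_2: distance² to centre = 70.25 ≤ 87.25, so it lies inside.
All remaining points lie in this disk, and no smaller disk contains both endpoints, so this is the minimum enclosing circle.

87.25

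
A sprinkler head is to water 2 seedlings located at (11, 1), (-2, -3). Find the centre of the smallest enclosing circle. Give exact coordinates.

The smallest circle enclosing two points has them as diameter endpoints.
Centre = midpoint = (4.5, -1); r² = |(11, 1)−(-2, -3)|²/4 = 185/4 = 46.25.
Centre = (4.5, -1).

(4.5, -1)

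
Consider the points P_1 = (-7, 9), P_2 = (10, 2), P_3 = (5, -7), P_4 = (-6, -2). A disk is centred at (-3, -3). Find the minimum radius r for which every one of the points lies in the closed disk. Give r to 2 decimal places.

13.93

The required radius is the distance from (-3, -3) to the farthest point.
Squared distances: 160, 194, 80, 10.
Maximum is 194, attained at P_2.
r = √194 ≈ 13.93.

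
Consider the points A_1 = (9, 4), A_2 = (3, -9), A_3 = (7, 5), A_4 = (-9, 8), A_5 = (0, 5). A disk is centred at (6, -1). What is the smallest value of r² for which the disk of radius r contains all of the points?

306

The required radius is the distance from (6, -1) to the farthest point.
Squared distances: 34, 73, 37, 306, 72.
Maximum is 306, attained at A_4.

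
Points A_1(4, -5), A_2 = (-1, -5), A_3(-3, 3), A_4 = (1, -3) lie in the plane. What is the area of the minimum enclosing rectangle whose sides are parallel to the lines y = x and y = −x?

In coordinates u = x + y, v = x − y the rectangle is axis-aligned; the map (x,y)→(u,v) scales areas by 2.
u-values: -1, -6, 0, -2; range = 0 − (-6) = 6.
v-values: 9, 4, -6, 4; range = 9 − (-6) = 15.
Area = (6 × 15) / 2 = 45.

45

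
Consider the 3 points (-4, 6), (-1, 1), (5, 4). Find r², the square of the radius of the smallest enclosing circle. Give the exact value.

21.25

Call the three points A, B, C in the order given.
Side lengths²: AB² = 34, AC² = 85, BC² = 45.
Since AC² = 85 ≥ 45 + 34 = 79, the angle opposite AC is not acute, so the smallest enclosing circle has AC as diameter.
Centre = midpoint of AC = (0.5, 5), r² = 85/4 = 21.25.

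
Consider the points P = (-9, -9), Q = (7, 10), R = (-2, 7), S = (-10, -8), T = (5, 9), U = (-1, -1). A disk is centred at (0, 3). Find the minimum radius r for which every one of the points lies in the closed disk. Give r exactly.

The required radius is the distance from (0, 3) to the farthest point.
Squared distances: 225, 98, 20, 221, 61, 17.
Maximum is 225, attained at P.
r = √225 = 15.

15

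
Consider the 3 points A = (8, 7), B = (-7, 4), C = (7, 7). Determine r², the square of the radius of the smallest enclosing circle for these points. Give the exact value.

Side lengths²: AB² = 234, AC² = 1, BC² = 205.
Since AB² = 234 ≥ 205 + 1 = 206, the angle opposite AB is not acute, so the smallest enclosing circle has AB as diameter.
Centre = midpoint of AB = (0.5, 5.5), r² = 234/4 = 58.5.

58.5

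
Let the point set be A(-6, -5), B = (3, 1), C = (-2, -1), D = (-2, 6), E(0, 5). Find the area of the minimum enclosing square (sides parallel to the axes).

The bounding box has width 9 and height 11.
An axis-aligned square enclosing the set must have side ≥ max(width, height).
So the minimum side is max(9, 11) = 11.
Area = 11² = 121.

121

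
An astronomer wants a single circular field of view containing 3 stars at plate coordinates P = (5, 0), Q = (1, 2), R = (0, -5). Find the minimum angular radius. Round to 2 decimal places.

Side lengths²: PQ² = 20, PR² = 50, QR² = 50.
Since QR² = 50 < 50 + 20 = 70, the triangle is acute, so the smallest enclosing circle is the circumcircle.
Circumcentre = (5/3, -5/3), r² = 125/9.
r = √(125/9) ≈ 3.73.

3.73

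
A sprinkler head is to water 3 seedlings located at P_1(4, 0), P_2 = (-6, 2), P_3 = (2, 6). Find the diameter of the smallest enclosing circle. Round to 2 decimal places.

Side lengths²: P_1P_2² = 104, P_1P_3² = 40, P_2P_3² = 80.
Since P_1P_2² = 104 < 80 + 40 = 120, the triangle is acute, so the smallest enclosing circle is the circumcircle.
Circumcentre = (-6/7, 12/7), r² = 1300/49.
Diameter = 2r = 2√(1300/49) ≈ 10.30.

10.30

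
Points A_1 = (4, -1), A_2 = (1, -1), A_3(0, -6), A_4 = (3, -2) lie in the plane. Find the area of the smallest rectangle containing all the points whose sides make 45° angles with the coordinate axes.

In coordinates u = x + y, v = x − y the rectangle is axis-aligned; the map (x,y)→(u,v) scales areas by 2.
u-values: 3, 0, -6, 1; range = 3 − (-6) = 9.
v-values: 5, 2, 6, 5; range = 6 − 2 = 4.
Area = (9 × 4) / 2 = 18.

18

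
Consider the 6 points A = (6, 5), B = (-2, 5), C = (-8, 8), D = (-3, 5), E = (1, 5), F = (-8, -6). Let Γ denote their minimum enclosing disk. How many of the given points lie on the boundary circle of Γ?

The minimum enclosing circle is determined by three boundary points: A, C, F.
Their circumcentre is (-61/28, 1) with r² = 64985/784.
The farthest remaining point E is at distance² 20465/784 ≤ 64985/784.
The points at distance exactly r from the centre are A, C, F — 3 points.

3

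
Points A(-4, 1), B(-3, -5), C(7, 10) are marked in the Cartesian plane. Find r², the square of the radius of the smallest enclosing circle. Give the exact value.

81.25

Side lengths²: AB² = 37, AC² = 202, BC² = 325.
Since BC² = 325 ≥ 202 + 37 = 239, the angle opposite BC is not acute, so the smallest enclosing circle has BC as diameter.
Centre = midpoint of BC = (2, 2.5), r² = 325/4 = 81.25.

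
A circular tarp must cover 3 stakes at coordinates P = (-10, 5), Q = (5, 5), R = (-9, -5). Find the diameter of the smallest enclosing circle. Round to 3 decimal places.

17.290

Side lengths²: PQ² = 225, PR² = 101, QR² = 296.
Since QR² = 296 < 225 + 101 = 326, the triangle is acute, so the smallest enclosing circle is the circumcircle.
Circumcentre = (-2.5, 0.7), r² = 74.74.
Diameter = 2r = 2√(74.74) ≈ 17.290.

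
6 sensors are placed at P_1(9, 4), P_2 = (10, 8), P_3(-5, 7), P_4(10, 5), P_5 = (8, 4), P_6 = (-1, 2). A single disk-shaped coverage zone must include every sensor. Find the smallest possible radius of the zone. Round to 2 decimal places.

The minimum enclosing circle is determined by three boundary points: P_2, P_3, P_4.
Their circumcentre is (77/30, 6.5) with r² = 25877/450.
The farthest remaining point P_1 is at distance² 21437/450 ≤ 25877/450.
r = √(25877/450) ≈ 7.58.

7.58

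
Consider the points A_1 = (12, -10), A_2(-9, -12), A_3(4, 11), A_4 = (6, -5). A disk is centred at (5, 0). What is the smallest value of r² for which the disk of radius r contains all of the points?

340

The required radius is the distance from (5, 0) to the farthest point.
Squared distances: 149, 340, 122, 26.
Maximum is 340, attained at A_2.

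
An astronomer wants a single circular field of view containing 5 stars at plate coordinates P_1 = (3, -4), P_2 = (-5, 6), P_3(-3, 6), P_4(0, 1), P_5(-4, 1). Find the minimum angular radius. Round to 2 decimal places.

The minimum enclosing circle of a finite set is fixed by two of the points (as a diameter) or three (as a circumcircle).
The farthest pair is P_1–P_2 with squared distance 164. The circle on this segment as diameter has centre (-1, 1) and r² = 164/4 = 41.
Check P_3: distance² to centre = 29 ≤ 41, so it lies inside.
All remaining points lie in this disk, and no smaller disk contains both endpoints, so this is the minimum enclosing circle.
r = √41 ≈ 6.40.

6.40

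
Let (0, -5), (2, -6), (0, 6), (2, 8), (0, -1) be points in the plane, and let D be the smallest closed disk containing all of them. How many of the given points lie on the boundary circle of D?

The minimum enclosing circle of a finite set is fixed by two of the points (as a diameter) or three (as a circumcircle).
The farthest pair is (2, -6)–(2, 8) with squared distance 196. The circle on this segment as diameter has centre (2, 1) and r² = 196/4 = 49.
Check (0, -5): distance² to centre = 40 ≤ 49, so it lies inside.
All remaining points lie in this disk, and no smaller disk contains both endpoints, so this is the minimum enclosing circle.
The points at distance exactly r from the centre are (2, -6), (2, 8) — 2 points.

2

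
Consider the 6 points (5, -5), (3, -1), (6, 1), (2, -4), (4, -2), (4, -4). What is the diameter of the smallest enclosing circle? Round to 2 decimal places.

6.48

A smallest enclosing disk is always determined by at most three of the input points on its boundary.
The minimum enclosing circle is determined by three boundary points: (5, -5), (6, 1), (2, -4).
Their circumcentre is (167/38, -69/38) with r² = 7585/722.
The farthest remaining point (4, -4) is at distance² 3557/722 ≤ 7585/722.
Diameter = 2r = 2√(7585/722) ≈ 6.48.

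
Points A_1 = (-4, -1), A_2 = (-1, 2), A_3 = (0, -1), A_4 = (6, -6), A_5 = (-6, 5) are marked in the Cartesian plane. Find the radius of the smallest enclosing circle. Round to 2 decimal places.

8.14

The minimum enclosing circle of a finite set is fixed by two of the points (as a diameter) or three (as a circumcircle).
The farthest pair is A_4–A_5 with squared distance 265. The circle on this segment as diameter has centre (0, -0.5) and r² = 265/4 = 66.25.
Check A_1: distance² to centre = 16.25 ≤ 66.25, so it lies inside.
All remaining points lie in this disk, and no smaller disk contains both endpoints, so this is the minimum enclosing circle.
r = √(66.25) ≈ 8.14.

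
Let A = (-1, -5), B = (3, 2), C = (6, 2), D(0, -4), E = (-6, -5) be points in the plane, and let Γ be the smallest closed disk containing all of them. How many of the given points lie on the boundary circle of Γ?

A smallest enclosing disk is always determined by at most three of the input points on its boundary.
The farthest pair is C–E with squared distance 193. The circle on this segment as diameter has centre (0, -1.5) and r² = 193/4 = 48.25.
Check A: distance² to centre = 13.25 ≤ 48.25, so it lies inside.
All remaining points lie in this disk, and no smaller disk contains both endpoints, so this is the minimum enclosing circle.
The points at distance exactly r from the centre are C, E — 2 points.

2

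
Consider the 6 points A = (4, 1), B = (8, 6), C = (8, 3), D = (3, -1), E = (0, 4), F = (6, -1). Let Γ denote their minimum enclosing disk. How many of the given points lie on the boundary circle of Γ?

3

The minimum enclosing circle is determined by three boundary points: B, E, F.
Their circumcentre is (231/52, 42/13) with r² = 54961/2704.
The farthest remaining point D is at distance² 54025/2704 ≤ 54961/2704.
The points at distance exactly r from the centre are B, E, F — 3 points.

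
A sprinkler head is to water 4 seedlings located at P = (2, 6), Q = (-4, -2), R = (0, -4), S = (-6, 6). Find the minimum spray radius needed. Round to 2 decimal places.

5.95

The minimum enclosing circle of a finite set is fixed by two of the points (as a diameter) or three (as a circumcircle).
The minimum enclosing circle is determined by three boundary points: P, R, S.
Their circumcentre is (-2, 1.6) with r² = 35.36.
The farthest remaining point Q is at distance² 16.96 ≤ 35.36.
r = √(35.36) ≈ 5.95.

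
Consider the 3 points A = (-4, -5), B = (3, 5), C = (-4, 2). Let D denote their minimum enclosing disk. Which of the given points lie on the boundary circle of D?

Side lengths²: AB² = 149, AC² = 49, BC² = 58.
Since AB² = 149 ≥ 58 + 49 = 107, the angle opposite AB is not acute, so the smallest enclosing circle has AB as diameter.
Centre = midpoint of AB = (-0.5, 0), r² = 149/4 = 37.25.
The points at distance exactly r from the centre are A, B — 2 points.

A, B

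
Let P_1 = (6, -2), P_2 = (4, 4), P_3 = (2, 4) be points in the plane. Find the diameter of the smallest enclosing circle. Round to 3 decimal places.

7.211

Side lengths²: P_1P_2² = 40, P_1P_3² = 52, P_2P_3² = 4.
Since P_1P_3² = 52 ≥ 40 + 4 = 44, the angle opposite P_1P_3 is not acute, so the smallest enclosing circle has P_1P_3 as diameter.
Centre = midpoint of P_1P_3 = (4, 1), r² = 52/4 = 13.
Diameter = 2r = 2√13 ≈ 7.211.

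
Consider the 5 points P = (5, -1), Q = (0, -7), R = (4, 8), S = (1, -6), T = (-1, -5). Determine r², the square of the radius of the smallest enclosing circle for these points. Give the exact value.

The minimum enclosing circle of a finite set is fixed by two of the points (as a diameter) or three (as a circumcircle).
The farthest pair is Q–R with squared distance 241. The circle on this segment as diameter has centre (2, 0.5) and r² = 241/4 = 60.25.
Check P: distance² to centre = 11.25 ≤ 60.25, so it lies inside.
All remaining points lie in this disk, and no smaller disk contains both endpoints, so this is the minimum enclosing circle.

60.25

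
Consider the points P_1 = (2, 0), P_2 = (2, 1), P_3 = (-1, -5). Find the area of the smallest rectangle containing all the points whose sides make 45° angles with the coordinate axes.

In coordinates u = x + y, v = x − y the rectangle is axis-aligned; the map (x,y)→(u,v) scales areas by 2.
u-values: 2, 3, -6; range = 3 − (-6) = 9.
v-values: 2, 1, 4; range = 4 − 1 = 3.
Area = (9 × 3) / 2 = 13.5.

13.5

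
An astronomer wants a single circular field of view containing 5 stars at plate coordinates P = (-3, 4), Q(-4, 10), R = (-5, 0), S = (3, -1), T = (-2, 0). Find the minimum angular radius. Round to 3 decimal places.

By Welzl's lemma the MEC is supported by two points (diametrically opposite) or three points (on a circumcircle).
The farthest pair is Q–S with squared distance 170. The circle on this segment as diameter has centre (-0.5, 4.5) and r² = 170/4 = 42.5.
Check P: distance² to centre = 6.5 ≤ 42.5, so it lies inside.
All remaining points lie in this disk, and no smaller disk contains both endpoints, so this is the minimum enclosing circle.
r = √(42.5) ≈ 6.519.

6.519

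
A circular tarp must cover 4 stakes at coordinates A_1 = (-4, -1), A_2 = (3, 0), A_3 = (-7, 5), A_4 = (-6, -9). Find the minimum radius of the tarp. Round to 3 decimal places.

7.397

By Welzl's lemma the MEC is supported by two points (diametrically opposite) or three points (on a circumcircle).
The minimum enclosing circle is determined by three boundary points: A_2, A_3, A_4.
Their circumcentre is (-25/6, -11/6) with r² = 985/18.
The farthest remaining point A_1 is at distance² 13/18 ≤ 985/18.
r = √(985/18) ≈ 7.397.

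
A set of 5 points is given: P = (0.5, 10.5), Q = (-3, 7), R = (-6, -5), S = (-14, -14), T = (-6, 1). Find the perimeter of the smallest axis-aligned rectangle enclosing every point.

Width = max x − min x = 0.5 − (-14) = 14.5.
Height = max y − min y = 10.5 − (-14) = 24.5.
Perimeter = 2(14.5 + 24.5) = 78.

78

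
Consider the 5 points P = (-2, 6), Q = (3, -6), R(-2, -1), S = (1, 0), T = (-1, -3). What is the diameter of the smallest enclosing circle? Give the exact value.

13

A smallest enclosing disk is always determined by at most three of the input points on its boundary.
The farthest pair is P–Q with squared distance 169. The circle on this segment as diameter has centre (0.5, 0) and r² = 169/4 = 42.25.
Check R: distance² to centre = 7.25 ≤ 42.25, so it lies inside.
All remaining points lie in this disk, and no smaller disk contains both endpoints, so this is the minimum enclosing circle.
Diameter = 2r = 2√(42.25) = 13.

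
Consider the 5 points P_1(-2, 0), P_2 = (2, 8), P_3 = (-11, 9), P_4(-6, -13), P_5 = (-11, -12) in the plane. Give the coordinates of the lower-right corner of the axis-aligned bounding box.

(2, -13)

x-range [-11, 2], y-range [-13, 9].
The lower-right corner is (2, -13).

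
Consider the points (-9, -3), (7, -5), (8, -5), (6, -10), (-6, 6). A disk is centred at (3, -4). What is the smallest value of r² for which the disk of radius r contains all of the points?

181

The required radius is the distance from (3, -4) to the farthest point.
Squared distances: 145, 17, 26, 45, 181.
Maximum is 181, attained at (-6, 6).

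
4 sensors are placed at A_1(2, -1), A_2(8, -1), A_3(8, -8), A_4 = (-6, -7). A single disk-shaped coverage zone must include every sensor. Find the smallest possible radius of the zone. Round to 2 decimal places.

7.64

The minimum enclosing circle is determined by three boundary points: A_2, A_3, A_4.
Their circumcentre is (17/14, -4.5) with r² = 5713/98.
The farthest remaining point A_1 is at distance² 1261/98 ≤ 5713/98.
r = √(5713/98) ≈ 7.64.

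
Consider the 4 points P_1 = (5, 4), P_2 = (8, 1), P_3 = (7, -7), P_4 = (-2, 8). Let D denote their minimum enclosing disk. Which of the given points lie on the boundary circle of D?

P_3, P_4

The farthest pair is P_3–P_4 with squared distance 306. The circle on this segment as diameter has centre (2.5, 0.5) and r² = 306/4 = 76.5.
Check P_1: distance² to centre = 18.5 ≤ 76.5, so it lies inside.
All remaining points lie in this disk, and no smaller disk contains both endpoints, so this is the minimum enclosing circle.
The points at distance exactly r from the centre are P_3, P_4 — 2 points.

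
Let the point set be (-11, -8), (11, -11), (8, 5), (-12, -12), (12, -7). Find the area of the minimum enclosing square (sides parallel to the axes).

576

The bounding box has width 24 and height 17.
An axis-aligned square enclosing the set must have side ≥ max(width, height).
So the minimum side is max(24, 17) = 24.
Area = 24² = 576.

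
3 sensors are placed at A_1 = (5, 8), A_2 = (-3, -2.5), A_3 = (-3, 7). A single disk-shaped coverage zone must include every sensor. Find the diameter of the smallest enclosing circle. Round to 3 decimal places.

13.200

Side lengths²: A_1A_2² = 174.25, A_1A_3² = 65, A_2A_3² = 90.25.
Since A_1A_2² = 174.25 ≥ 90.25 + 65 = 155.25, the angle opposite A_1A_2 is not acute, so the smallest enclosing circle has A_1A_2 as diameter.
Centre = midpoint of A_1A_2 = (1, 2.75), r² = 174.25/4 = 43.5625.
Diameter = 2r = 2√(43.5625) ≈ 13.200.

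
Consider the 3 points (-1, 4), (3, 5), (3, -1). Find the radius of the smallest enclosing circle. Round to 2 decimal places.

3.30

Call the three points A, B, C in the order given.
Side lengths²: AB² = 17, AC² = 41, BC² = 36.
Since AC² = 41 < 36 + 17 = 53, the triangle is acute, so the smallest enclosing circle is the circumcircle.
Circumcentre = (1.625, 2), r² = 10.890625.
r = √(10.890625) ≈ 3.30.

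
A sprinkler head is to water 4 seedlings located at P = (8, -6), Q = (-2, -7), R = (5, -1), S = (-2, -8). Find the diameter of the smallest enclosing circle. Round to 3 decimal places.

10.512

A smallest enclosing disk is always determined by at most three of the input points on its boundary.
The minimum enclosing circle is determined by three boundary points: P, R, S.
Their circumcentre is (2.75, -5.75) with r² = 27.625.
The farthest remaining point Q is at distance² 24.125 ≤ 27.625.
Diameter = 2r = 2√(27.625) ≈ 10.512.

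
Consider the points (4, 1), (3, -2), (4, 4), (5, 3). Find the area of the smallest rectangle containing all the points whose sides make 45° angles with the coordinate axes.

In coordinates u = x + y, v = x − y the rectangle is axis-aligned; the map (x,y)→(u,v) scales areas by 2.
u-values: 5, 1, 8, 8; range = 8 − 1 = 7.
v-values: 3, 5, 0, 2; range = 5 − 0 = 5.
Area = (7 × 5) / 2 = 17.5.

17.5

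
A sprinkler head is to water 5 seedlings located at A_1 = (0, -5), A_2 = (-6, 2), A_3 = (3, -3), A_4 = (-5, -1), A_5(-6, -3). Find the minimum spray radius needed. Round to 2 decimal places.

By Welzl's lemma the MEC is supported by two points (diametrically opposite) or three points (on a circumcircle).
The farthest pair is A_2–A_3 with squared distance 106. The circle on this segment as diameter has centre (-1.5, -0.5) and r² = 106/4 = 26.5.
Check A_1: distance² to centre = 22.5 ≤ 26.5, so it lies inside.
All remaining points lie in this disk, and no smaller disk contains both endpoints, so this is the minimum enclosing circle.
r = √(26.5) ≈ 5.15.

5.15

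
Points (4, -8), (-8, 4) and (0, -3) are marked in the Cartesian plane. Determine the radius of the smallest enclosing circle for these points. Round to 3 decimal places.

8.485

Call the three points A, B, C in the order given.
Side lengths²: AB² = 288, AC² = 41, BC² = 113.
Since AB² = 288 ≥ 113 + 41 = 154, the angle opposite AB is not acute, so the smallest enclosing circle has AB as diameter.
Centre = midpoint of AB = (-2, -2), r² = 288/4 = 72.
r = √72 ≈ 8.485.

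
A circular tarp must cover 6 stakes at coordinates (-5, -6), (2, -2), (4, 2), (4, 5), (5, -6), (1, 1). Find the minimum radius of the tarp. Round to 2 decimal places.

The minimum enclosing circle of a finite set is fixed by two of the points (as a diameter) or three (as a circumcircle).
The minimum enclosing circle is determined by three boundary points: (-5, -6), (4, 5), (5, -6).
Their circumcentre is (0, -10/11) with r² = 6161/121.
The farthest remaining point (4, 2) is at distance² 2960/121 ≤ 6161/121.
r = √(6161/121) ≈ 7.14.

7.14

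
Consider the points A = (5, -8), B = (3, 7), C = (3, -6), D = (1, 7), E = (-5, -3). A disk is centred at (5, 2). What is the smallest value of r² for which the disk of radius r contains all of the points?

125

The required radius is the distance from (5, 2) to the farthest point.
Squared distances: 100, 29, 68, 41, 125.
Maximum is 125, attained at E.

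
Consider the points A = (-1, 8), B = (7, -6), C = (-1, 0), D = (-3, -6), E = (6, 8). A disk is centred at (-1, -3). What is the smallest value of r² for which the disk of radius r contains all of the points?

The required radius is the distance from (-1, -3) to the farthest point.
Squared distances: 121, 73, 9, 13, 170.
Maximum is 170, attained at E.

170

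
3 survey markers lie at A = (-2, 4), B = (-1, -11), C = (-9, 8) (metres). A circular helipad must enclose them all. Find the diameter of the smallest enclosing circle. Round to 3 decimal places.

Side lengths²: AB² = 226, AC² = 65, BC² = 425.
Since BC² = 425 ≥ 226 + 65 = 291, the angle opposite BC is not acute, so the smallest enclosing circle has BC as diameter.
Centre = midpoint of BC = (-5, -1.5), r² = 425/4 = 106.25.
Diameter = 2r = 2√(106.25) ≈ 20.616.

20.616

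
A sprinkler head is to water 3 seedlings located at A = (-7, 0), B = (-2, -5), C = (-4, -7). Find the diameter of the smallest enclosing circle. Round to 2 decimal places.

7.62

Side lengths²: AB² = 50, AC² = 58, BC² = 8.
Since AC² = 58 ≥ 50 + 8 = 58, the angle opposite AC is not acute, so the smallest enclosing circle has AC as diameter.
Centre = midpoint of AC = (-5.5, -3.5), r² = 58/4 = 14.5.
Diameter = 2r = 2√(14.5) ≈ 7.62.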